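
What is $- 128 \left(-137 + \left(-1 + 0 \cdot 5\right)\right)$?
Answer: $17664$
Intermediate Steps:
$- 128 \left(-137 + \left(-1 + 0 \cdot 5\right)\right) = - 128 \left(-137 + \left(-1 + 0\right)\right) = - 128 \left(-137 - 1\right) = \left(-128\right) \left(-138\right) = 17664$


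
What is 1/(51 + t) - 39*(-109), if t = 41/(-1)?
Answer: 42511/10 ≈ 4251.1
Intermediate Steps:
t = -41 (t = 41*(-1) = -41)
1/(51 + t) - 39*(-109) = 1/(51 - 41) - 39*(-109) = 1/10 + 4251 = ⅒ + 4251 = 42511/10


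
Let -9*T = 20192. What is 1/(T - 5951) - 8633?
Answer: -636692392/73751 ≈ -8633.0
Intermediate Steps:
T = -20192/9 (T = -⅑*20192 = -20192/9 ≈ -2243.6)
1/(T - 5951) - 8633 = 1/(-20192/9 - 5951) - 8633 = 1/(-73751/9) - 8633 = -9/73751 - 8633 = -636692392/73751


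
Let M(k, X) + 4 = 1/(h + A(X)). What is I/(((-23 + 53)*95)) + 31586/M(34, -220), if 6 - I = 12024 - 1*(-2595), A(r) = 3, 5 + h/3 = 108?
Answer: -9368164537/1184650 ≈ -7908.0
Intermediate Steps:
h = 309 (h = -15 + 3*108 = -15 + 324 = 309)
I = -14613 (I = 6 - (12024 - 1*(-2595)) = 6 - (12024 + 2595) = 6 - 1*14619 = 6 - 14619 = -14613)
M(k, X) = -1247/312 (M(k, X) = -4 + 1/(309 + 3) = -4 + 1/312 = -1247/312)
I/(((-23 + 53)*95)) + 31586/M(34, -220) = -14613*1/(95*(-23 + 53)) + 31586/(-1247/312) = -14613/(30*95) + 31586*(-312/1247) = -14613/2850 - 9854832/1247 = -14613*1/2850 - 9854832/1247 = -4871/950 - 9854832/1247 = -9368164537/1184650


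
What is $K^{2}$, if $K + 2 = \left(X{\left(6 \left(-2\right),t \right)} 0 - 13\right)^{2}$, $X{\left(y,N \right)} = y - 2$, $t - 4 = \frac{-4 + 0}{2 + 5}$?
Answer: $27889$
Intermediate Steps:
$t = \frac{24}{7}$ ($t = 4 + \frac{-4 + 0}{2 + 5} = 4 - \frac{4}{7} = \frac{24}{7} \approx 3.4286$)
$X{\left(y,N \right)} = -2 + y$
$K = 167$ ($K = -2 + \left(\left(-2 + 6 \left(-2\right)\right) 0 - 13\right)^{2} = -2 + \left(\left(-2 - 12\right) 0 - 13\right)^{2} = -2 + \left(\left(-14\right) 0 - 13\right)^{2} = -2 + \left(0 - 13\right)^{2} = -2 + \left(-13\right)^{2} = -2 + 169 = 167$)
$K^{2} = 167^{2} = 27889$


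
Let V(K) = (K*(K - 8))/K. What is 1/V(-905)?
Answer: -1/913 ≈ -0.0010953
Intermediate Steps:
V(K) = -8 + K (V(K) = (K*(-8 + K))/K = -8 + K)
1/V(-905) = 1/(-8 - 905) = 1/(-913) = -1/913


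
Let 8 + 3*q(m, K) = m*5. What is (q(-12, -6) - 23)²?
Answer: 18769/9 ≈ 2085.4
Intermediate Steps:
q(m, K) = -8/3 + 5*m/3 (q(m, K) = -8/3 + (m*5)/3 = -8/3 + (5*m)/3 = -8/3 + 5*m/3)
(q(-12, -6) - 23)² = ((-8/3 + (5/3)*(-12)) - 23)² = ((-8/3 - 20) - 23)² = (-68/3 - 23)² = (-137/3)² = 18769/9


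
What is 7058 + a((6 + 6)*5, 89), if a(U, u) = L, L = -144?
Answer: 6914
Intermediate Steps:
a(U, u) = -144
7058 + a((6 + 6)*5, 89) = 7058 - 144 = 6914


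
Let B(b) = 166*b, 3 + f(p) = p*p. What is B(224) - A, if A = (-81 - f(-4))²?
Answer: 28348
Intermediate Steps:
f(p) = -3 + p² (f(p) = -3 + p*p = -3 + p²)
A = 8836 (A = (-81 - (-3 + (-4)²))² = (-81 - (-3 + 16))² = (-81 - 1*13)² = (-81 - 13)² = (-94)² = 8836)
B(224) - A = 166*224 - 1*8836 = 37184 - 8836 = 28348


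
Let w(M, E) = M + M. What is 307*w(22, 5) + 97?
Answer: 13605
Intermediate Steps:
w(M, E) = 2*M
307*w(22, 5) + 97 = 307*(2*22) + 97 = 307*44 + 97 = 13508 + 97 = 13605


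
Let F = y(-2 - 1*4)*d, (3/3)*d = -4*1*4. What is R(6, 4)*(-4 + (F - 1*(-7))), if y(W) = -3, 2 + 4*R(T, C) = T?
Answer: 51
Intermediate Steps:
R(T, C) = -½ + T/4
d = -16 (d = -4*1*4 = -4*4 = -16)
F = 48 (F = -3*(-16) = 48)
R(6, 4)*(-4 + (F - 1*(-7))) = (-½ + (¼)*6)*(-4 + (48 - 1*(-7))) = (-½ + 3/2)*(-4 + (48 + 7)) = 1*(-4 + 55) = 1*51 = 51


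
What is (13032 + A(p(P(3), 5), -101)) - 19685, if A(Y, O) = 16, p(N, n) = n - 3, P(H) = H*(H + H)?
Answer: -6637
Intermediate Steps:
P(H) = 2*H² (P(H) = H*(2*H) = 2*H²)
p(N, n) = -3 + n
(13032 + A(p(P(3), 5), -101)) - 19685 = (13032 + 16) - 19685 = 13048 - 19685 = -6637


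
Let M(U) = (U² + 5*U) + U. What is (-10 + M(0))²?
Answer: 100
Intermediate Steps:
M(U) = U² + 6*U
(-10 + M(0))² = (-10 + 0*(6 + 0))² = (-10 + 0*6)² = (-10 + 0)² = (-10)² = 100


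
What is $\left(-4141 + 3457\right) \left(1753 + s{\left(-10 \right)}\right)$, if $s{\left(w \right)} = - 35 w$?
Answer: $-1438452$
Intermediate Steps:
$\left(-4141 + 3457\right) \left(1753 + s{\left(-10 \right)}\right) = \left(-4141 + 3457\right) \left(1753 - -350\right) = - 684 \left(1753 + 350\right) = \left(-684\right) 2103 = -1438452$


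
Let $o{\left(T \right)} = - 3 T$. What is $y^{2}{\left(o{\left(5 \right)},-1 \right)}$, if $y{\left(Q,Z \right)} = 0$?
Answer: $0$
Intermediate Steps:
$y^{2}{\left(o{\left(5 \right)},-1 \right)} = 0^{2} = 0$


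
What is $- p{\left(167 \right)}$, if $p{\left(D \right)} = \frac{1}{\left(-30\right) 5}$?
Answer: $\frac{1}{150} \approx 0.0066667$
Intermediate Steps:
$p{\left(D \right)} = - \frac{1}{150}$ ($p{\left(D \right)} = \frac{1}{-150} = - \frac{1}{150}$)
$- p{\left(167 \right)} = \left(-1\right) \left(- \frac{1}{150}\right) = \frac{1}{150}$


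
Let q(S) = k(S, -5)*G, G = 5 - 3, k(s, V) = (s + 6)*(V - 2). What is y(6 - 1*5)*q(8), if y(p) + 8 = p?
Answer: 1372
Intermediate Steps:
k(s, V) = (-2 + V)*(6 + s) (k(s, V) = (6 + s)*(-2 + V) = (-2 + V)*(6 + s))
G = 2
y(p) = -8 + p
q(S) = -84 - 14*S (q(S) = (-12 - 2*S + 6*(-5) - 5*S)*2 = (-12 - 2*S - 30 - 5*S)*2 = (-42 - 7*S)*2 = -84 - 14*S)
y(6 - 1*5)*q(8) = (-8 + (6 - 1*5))*(-84 - 14*8) = (-8 + (6 - 5))*(-84 - 112) = (-8 + 1)*(-196) = -7*(-196) = 1372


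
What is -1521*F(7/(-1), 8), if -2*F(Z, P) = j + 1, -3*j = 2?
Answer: 507/2 ≈ 253.50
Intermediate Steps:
j = -⅔ (j = -⅓*2 = -⅔ ≈ -0.66667)
F(Z, P) = -⅙ (F(Z, P) = -(-⅔ + 1)/2 = -½*⅓ = -⅙)
-1521*F(7/(-1), 8) = -1521*(-⅙) = 507/2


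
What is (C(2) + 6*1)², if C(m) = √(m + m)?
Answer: 64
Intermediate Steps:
C(m) = √2*√m (C(m) = √(2*m) = √2*√m)
(C(2) + 6*1)² = (√2*√2 + 6*1)² = (2 + 6)² = 8² = 64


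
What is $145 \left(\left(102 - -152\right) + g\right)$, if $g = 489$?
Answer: $107735$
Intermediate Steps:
$145 \left(\left(102 - -152\right) + g\right) = 145 \left(\left(102 - -152\right) + 489\right) = 145 \left(\left(102 + 152\right) + 489\right) = 145 \left(254 + 489\right) = 145 \cdot 743 = 107735$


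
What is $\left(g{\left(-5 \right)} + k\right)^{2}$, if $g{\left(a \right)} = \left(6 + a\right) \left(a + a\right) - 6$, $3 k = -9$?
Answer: $361$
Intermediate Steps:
$k = -3$ ($k = \frac{1}{3} \left(-9\right) = -3$)
$g{\left(a \right)} = -6 + 2 a \left(6 + a\right)$ ($g{\left(a \right)} = \left(6 + a\right) 2 a - 6 = 2 a \left(6 + a\right) - 6 = -6 + 2 a \left(6 + a\right)$)
$\left(g{\left(-5 \right)} + k\right)^{2} = \left(\left(-6 + 2 \left(-5\right)^{2} + 12 \left(-5\right)\right) - 3\right)^{2} = \left(\left(-6 + 2 \cdot 25 - 60\right) - 3\right)^{2} = \left(\left(-6 + 50 - 60\right) - 3\right)^{2} = \left(-16 - 3\right)^{2} = \left(-19\right)^{2} = 361$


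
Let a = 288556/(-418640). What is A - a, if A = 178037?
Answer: 18633424559/104660 ≈ 1.7804e+5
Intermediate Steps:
a = -72139/104660 (a = 288556*(-1/418640) = -72139/104660 ≈ -0.68927)
A - a = 178037 - 1*(-72139/104660) = 178037 + 72139/104660 = 18633424559/104660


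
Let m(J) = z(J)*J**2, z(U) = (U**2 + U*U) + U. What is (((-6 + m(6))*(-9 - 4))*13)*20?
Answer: -9470760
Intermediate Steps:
z(U) = U + 2*U**2 (z(U) = (U**2 + U**2) + U = 2*U**2 + U = U + 2*U**2)
m(J) = J**3*(1 + 2*J) (m(J) = (J*(1 + 2*J))*J**2 = J**3*(1 + 2*J))
(((-6 + m(6))*(-9 - 4))*13)*20 = (((-6 + 6**3*(1 + 2*6))*(-9 - 4))*13)*20 = (((-6 + 216*(1 + 12))*(-13))*13)*20 = (((-6 + 216*13)*(-13))*13)*20 = (((-6 + 2808)*(-13))*13)*20 = ((2802*(-13))*13)*20 = -36426*13*20 = -473538*20 = -9470760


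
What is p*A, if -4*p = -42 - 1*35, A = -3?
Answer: -231/4 ≈ -57.750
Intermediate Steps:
p = 77/4 (p = -(-42 - 1*35)/4 = -(-42 - 35)/4 = -¼*(-77) = 77/4 ≈ 19.250)
p*A = (77/4)*(-3) = -231/4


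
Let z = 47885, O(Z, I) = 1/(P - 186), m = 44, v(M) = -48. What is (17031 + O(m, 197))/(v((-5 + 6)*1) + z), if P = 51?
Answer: 2299184/6457995 ≈ 0.35602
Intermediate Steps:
O(Z, I) = -1/135 (O(Z, I) = 1/(51 - 186) = 1/(-135) = -1/135)
(17031 + O(m, 197))/(v((-5 + 6)*1) + z) = (17031 - 1/135)/(-48 + 47885) = (2299184/135)/47837 = (2299184/135)*(1/47837) = 2299184/6457995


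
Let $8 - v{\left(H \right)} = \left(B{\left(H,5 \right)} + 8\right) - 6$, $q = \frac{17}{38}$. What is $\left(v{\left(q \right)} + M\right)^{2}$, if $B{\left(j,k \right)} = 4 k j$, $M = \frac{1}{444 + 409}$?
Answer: $\frac{2279967001}{262666849} \approx 8.6801$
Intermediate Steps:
$q = \frac{17}{38}$ ($q = 17 \cdot \frac{1}{38} = \frac{17}{38} \approx 0.44737$)
$M = \frac{1}{853} \approx 0.0011723$
$B{\left(j,k \right)} = 4 j k$
$v{\left(H \right)} = 6 - 20 H$ ($v{\left(H \right)} = 8 - \left(\left(4 H 5 + 8\right) - 6\right) = 8 - \left(\left(20 H + 8\right) - 6\right) = 8 - \left(\left(8 + 20 H\right) - 6\right) = 8 - \left(2 + 20 H\right) = 6 - 20 H$)
$\left(v{\left(q \right)} + M\right)^{2} = \left(\left(6 - \frac{170}{19}\right) + \frac{1}{853}\right)^{2} = \left(- \frac{56}{19} + \frac{1}{853}\right)^{2} = \left(- \frac{47749}{16207}\right)^{2} = \frac{2279967001}{262666849}$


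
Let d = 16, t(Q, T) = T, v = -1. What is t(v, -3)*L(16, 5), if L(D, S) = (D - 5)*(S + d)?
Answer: -693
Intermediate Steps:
L(D, S) = (-5 + D)*(16 + S) (L(D, S) = (D - 5)*(S + 16) = (-5 + D)*(16 + S))
t(v, -3)*L(16, 5) = -3*(-80 - 5*5 + 16*16 + 16*5) = -3*(-80 - 25 + 256 + 80) = -3*231 = -693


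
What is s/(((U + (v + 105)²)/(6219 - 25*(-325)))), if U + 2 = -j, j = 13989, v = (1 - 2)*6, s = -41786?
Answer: 299689192/2095 ≈ 1.4305e+5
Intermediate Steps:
v = -6 (v = -1*6 = -6)
U = -13991 (U = -2 - 1*13989 = -2 - 13989 = -13991)
s/(((U + (v + 105)²)/(6219 - 25*(-325)))) = -41786*(6219 - 25*(-325))/(-13991 + (-6 + 105)²) = -41786*(6219 + 8125)/(-13991 + 99²) = -41786*14344/(-13991 + 9801) = -41786/((-4190*1/14344)) = -41786/(-2095/7172) = -41786*(-7172/2095) = 299689192/2095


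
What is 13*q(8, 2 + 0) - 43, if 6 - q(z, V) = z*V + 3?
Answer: -212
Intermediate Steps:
q(z, V) = 3 - V*z (q(z, V) = 6 - (z*V + 3) = 6 - (V*z + 3) = 6 - (3 + V*z) = 6 + (-3 - V*z) = 3 - V*z)
13*q(8, 2 + 0) - 43 = 13*(3 - 1*(2 + 0)*8) - 43 = 13*(3 - 1*2*8) - 43 = 13*(3 - 16) - 43 = 13*(-13) - 43 = -169 - 43 = -212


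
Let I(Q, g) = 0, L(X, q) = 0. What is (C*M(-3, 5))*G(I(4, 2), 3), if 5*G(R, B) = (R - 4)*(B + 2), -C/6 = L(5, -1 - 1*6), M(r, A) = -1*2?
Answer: 0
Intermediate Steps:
M(r, A) = -2
C = 0 (C = -6*0 = 0)
G(R, B) = (-4 + R)*(2 + B)/5 (G(R, B) = ((R - 4)*(B + 2))/5 = ((-4 + R)*(2 + B))/5 = (-4 + R)*(2 + B)/5)
(C*M(-3, 5))*G(I(4, 2), 3) = (0*(-2))*(-8/5 - ⅘*3 + (⅖)*0 + (⅕)*3*0) = 0*(-8/5 - 12/5 + 0 + 0) = 0*(-4) = 0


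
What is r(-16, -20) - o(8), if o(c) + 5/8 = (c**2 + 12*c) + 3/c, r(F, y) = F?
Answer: -703/4 ≈ -175.75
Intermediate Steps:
o(c) = -5/8 + c**2 + 3/c + 12*c (o(c) = -5/8 + ((c**2 + 12*c) + 3/c) = -5/8 + (c**2 + 3/c + 12*c) = -5/8 + c**2 + 3/c + 12*c)
r(-16, -20) - o(8) = -16 - (-5/8 + 8**2 + 3/8 + 12*8) = -16 - (-5/8 + 64 + 3*(1/8) + 96) = -16 - (-5/8 + 64 + 3/8 + 96) = -16 - 1*639/4 = -16 - 639/4 = -703/4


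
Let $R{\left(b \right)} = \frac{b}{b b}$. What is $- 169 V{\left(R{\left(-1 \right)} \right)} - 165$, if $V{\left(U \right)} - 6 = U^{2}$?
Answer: $-1348$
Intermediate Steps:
$R{\left(b \right)} = \frac{1}{b}$ ($R{\left(b \right)} = \frac{b}{b^{2}} = \frac{1}{b}$)
$V{\left(U \right)} = 6 + U^{2}$
$- 169 V{\left(R{\left(-1 \right)} \right)} - 165 = - 169 \left(6 + \left(\frac{1}{-1}\right)^{2}\right) - 165 = - 169 \left(6 + \left(-1\right)^{2}\right) - 165 = - 169 \left(6 + 1\right) - 165 = \left(-169\right) 7 - 165 = -1183 - 165 = -1348$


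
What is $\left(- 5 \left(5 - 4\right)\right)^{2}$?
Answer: $25$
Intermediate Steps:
$\left(- 5 \left(5 - 4\right)\right)^{2} = \left(\left(-5\right) 1\right)^{2} = \left(-5\right)^{2} = 25$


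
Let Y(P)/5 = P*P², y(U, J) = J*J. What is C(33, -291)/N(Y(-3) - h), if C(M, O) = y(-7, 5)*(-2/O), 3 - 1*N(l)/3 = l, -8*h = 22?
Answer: 200/472293 ≈ 0.00042347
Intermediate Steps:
h = -11/4 (h = -⅛*22 = -11/4 ≈ -2.7500)
y(U, J) = J²
Y(P) = 5*P³ (Y(P) = 5*(P*P²) = 5*P³)
N(l) = 9 - 3*l
C(M, O) = -50/O (C(M, O) = 5²*(-2/O) = 25*(-2/O) = -50/O)
C(33, -291)/N(Y(-3) - h) = (-50/(-291))/(9 - 3*(5*(-3)³ - 1*(-11/4))) = (-50*(-1/291))/(9 - 3*(5*(-27) + 11/4)) = 50/(291*(9 - 3*(-135 + 11/4))) = 50/(291*(9 - 3*(-529/4))) = 50/(291*(9 + 1587/4)) = 50/(291*(1623/4)) = (50/291)*(4/1623) = 200/472293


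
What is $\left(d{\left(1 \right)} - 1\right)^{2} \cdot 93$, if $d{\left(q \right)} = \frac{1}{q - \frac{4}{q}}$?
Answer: $\frac{496}{3} \approx 165.33$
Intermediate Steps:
$\left(d{\left(1 \right)} - 1\right)^{2} \cdot 93 = \left(1 \frac{1}{-4 + 1^{2}} - 1\right)^{2} \cdot 93 = \left(1 \frac{1}{-4 + 1} - 1\right)^{2} \cdot 93 = \left(1 \frac{1}{-3} - 1\right)^{2} \cdot 93 = \left(1 \left(- \frac{1}{3}\right) - 1\right)^{2} \cdot 93 = \left(- \frac{1}{3} - 1\right)^{2} \cdot 93 = \left(- \frac{4}{3}\right)^{2} \cdot 93 = \frac{16}{9} \cdot 93 = \frac{496}{3}$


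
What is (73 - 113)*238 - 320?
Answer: -9840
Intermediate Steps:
(73 - 113)*238 - 320 = -40*238 - 320 = -9520 - 320 = -9840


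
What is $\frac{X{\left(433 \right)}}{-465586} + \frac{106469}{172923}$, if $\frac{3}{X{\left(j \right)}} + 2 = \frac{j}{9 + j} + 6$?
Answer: $\frac{54552194007368}{88601835929739} \approx 0.6157$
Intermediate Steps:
$X{\left(j \right)} = \frac{3}{4 + \frac{j}{9 + j}}$ ($X{\left(j \right)} = \frac{3}{-2 + \left(\frac{j}{9 + j} + 6\right)} = \frac{3}{-2 + \left(6 + \frac{j}{9 + j}\right)} = \frac{3}{4 + \frac{j}{9 + j}}$)
$\frac{X{\left(433 \right)}}{-465586} + \frac{106469}{172923} = \frac{3 \frac{1}{36 + 5 \cdot 433} \left(9 + 433\right)}{-465586} + \frac{106469}{172923} = 3 \frac{1}{36 + 2165} \cdot 442 \left(- \frac{1}{465586}\right) + 106469 \cdot \frac{1}{172923} = 3 \cdot \frac{1}{2201} \cdot 442 \left(- \frac{1}{465586}\right) + \frac{106469}{172923} = \frac{1326}{2201} \left(- \frac{1}{465586}\right) + \frac{106469}{172923} = - \frac{663}{512377393} + \frac{106469}{172923} = \frac{54552194007368}{88601835929739}$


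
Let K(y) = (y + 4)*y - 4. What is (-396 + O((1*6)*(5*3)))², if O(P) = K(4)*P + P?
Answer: 4901796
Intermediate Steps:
K(y) = -4 + y*(4 + y) (K(y) = (4 + y)*y - 4 = y*(4 + y) - 4 = -4 + y*(4 + y))
O(P) = 29*P (O(P) = (-4 + 4² + 4*4)*P + P = (-4 + 16 + 16)*P + P = 28*P + P = 29*P)
(-396 + O((1*6)*(5*3)))² = (-396 + 29*((1*6)*(5*3)))² = (-396 + 29*(6*15))² = (-396 + 29*90)² = (-396 + 2610)² = 2214² = 4901796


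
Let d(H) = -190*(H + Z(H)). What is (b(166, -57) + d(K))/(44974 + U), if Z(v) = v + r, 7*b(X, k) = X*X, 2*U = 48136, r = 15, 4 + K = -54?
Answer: 26981/80549 ≈ 0.33496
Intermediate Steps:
K = -58 (K = -4 - 54 = -58)
U = 24068 (U = (½)*48136 = 24068)
b(X, k) = X²/7 (b(X, k) = (X*X)/7 = X²/7)
Z(v) = 15 + v (Z(v) = v + 15 = 15 + v)
d(H) = -2850 - 380*H (d(H) = -190*(H + (15 + H)) = -190*(15 + 2*H) = -2850 - 380*H)
(b(166, -57) + d(K))/(44974 + U) = ((⅐)*166² + (-2850 - 380*(-58)))/(44974 + 24068) = ((⅐)*27556 + (-2850 + 22040))/69042 = (27556/7 + 19190)*(1/69042) = (161886/7)*(1/69042) = 26981/80549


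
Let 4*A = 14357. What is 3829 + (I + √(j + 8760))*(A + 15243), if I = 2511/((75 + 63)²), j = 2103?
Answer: 53425447/8464 + 225987*√1207/4 ≈ 1.9691e+6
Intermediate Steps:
A = 14357/4 (A = (¼)*14357 = 14357/4 ≈ 3589.3)
I = 279/2116 (I = 2511/(138²) = 2511/19044 = 2511*(1/19044) = 279/2116 ≈ 0.13185)
3829 + (I + √(j + 8760))*(A + 15243) = 3829 + (279/2116 + √(2103 + 8760))*(14357/4 + 15243) = 3829 + (279/2116 + √10863)*(75329/4) = 3829 + (279/2116 + 3*√1207)*(75329/4) = 3829 + (21016791/8464 + 225987*√1207/4) = 53425447/8464 + 225987*√1207/4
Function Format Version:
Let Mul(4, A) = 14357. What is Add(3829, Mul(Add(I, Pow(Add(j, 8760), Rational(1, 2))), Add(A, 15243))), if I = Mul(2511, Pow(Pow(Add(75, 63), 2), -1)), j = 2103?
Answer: Add(Rational(53425447, 8464), Mul(Rational(225987, 4), Pow(1207, Rational(1, 2)))) ≈ 1.9691e+6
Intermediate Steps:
A = Rational(14357, 4) (A = Mul(Rational(1, 4), 14357) = Rational(14357, 4) ≈ 3589.3)
I = Rational(279, 2116) (I = Mul(2511, Pow(Pow(138, 2), -1)) = Mul(2511, Pow(19044, -1)) = Mul(2511, Rational(1, 19044)) = Rational(279, 2116) ≈ 0.13185)
Add(3829, Mul(Add(I, Pow(Add(j, 8760), Rational(1, 2))), Add(A, 15243))) = Add(3829, Mul(Add(Rational(279, 2116), Pow(Add(2103, 8760), Rational(1, 2))), Add(Rational(14357, 4), 15243))) = Add(3829, Mul(Add(Rational(279, 2116), Pow(10863, Rational(1, 2))), Rational(75329, 4))) = Add(3829, Mul(Add(Rational(279, 2116), Mul(3, Pow(1207, Rational(1, 2)))), Rational(75329, 4))) = Add(3829, Add(Rational(21016791, 8464), Mul(Rational(225987, 4), Pow(1207, Rational(1, 2))))) = Add(Rational(53425447, 8464), Mul(Rational(225987, 4), Pow(1207, Rational(1, 2))))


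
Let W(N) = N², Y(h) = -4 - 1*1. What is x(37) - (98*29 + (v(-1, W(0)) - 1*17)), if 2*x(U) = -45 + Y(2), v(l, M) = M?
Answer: -2850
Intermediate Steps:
Y(h) = -5 (Y(h) = -4 - 1 = -5)
x(U) = -25 (x(U) = (-45 - 5)/2 = (½)*(-50) = -25)
x(37) - (98*29 + (v(-1, W(0)) - 1*17)) = -25 - (98*29 + (0² - 1*17)) = -25 - (2842 + (0 - 17)) = -25 - (2842 - 17) = -25 - 1*2825 = -25 - 2825 = -2850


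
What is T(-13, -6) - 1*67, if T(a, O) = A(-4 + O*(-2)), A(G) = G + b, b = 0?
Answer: -59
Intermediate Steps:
A(G) = G (A(G) = G + 0 = G)
T(a, O) = -4 - 2*O (T(a, O) = -4 + O*(-2) = -4 - 2*O)
T(-13, -6) - 1*67 = (-4 - 2*(-6)) - 1*67 = (-4 + 12) - 67 = 8 - 67 = -59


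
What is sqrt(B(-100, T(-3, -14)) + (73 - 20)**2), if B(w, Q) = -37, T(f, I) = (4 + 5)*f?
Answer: 6*sqrt(77) ≈ 52.650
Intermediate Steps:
T(f, I) = 9*f
sqrt(B(-100, T(-3, -14)) + (73 - 20)**2) = sqrt(-37 + (73 - 20)**2) = sqrt(-37 + 53**2) = sqrt(-37 + 2809) = sqrt(2772) = 6*sqrt(77)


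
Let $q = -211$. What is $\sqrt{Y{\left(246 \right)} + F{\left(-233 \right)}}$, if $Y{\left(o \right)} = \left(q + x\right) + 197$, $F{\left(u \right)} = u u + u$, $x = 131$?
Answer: $\sqrt{54173} \approx 232.75$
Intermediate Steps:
$F{\left(u \right)} = u + u^{2}$ ($F{\left(u \right)} = u^{2} + u = u + u^{2}$)
$Y{\left(o \right)} = 117$ ($Y{\left(o \right)} = \left(-211 + 131\right) + 197 = -80 + 197 = 117$)
$\sqrt{Y{\left(246 \right)} + F{\left(-233 \right)}} = \sqrt{117 - 233 \left(1 - 233\right)} = \sqrt{117 - -54056} = \sqrt{117 + 54056} = \sqrt{54173}$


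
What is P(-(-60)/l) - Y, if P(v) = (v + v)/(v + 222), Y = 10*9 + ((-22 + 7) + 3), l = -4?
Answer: -5392/69 ≈ -78.145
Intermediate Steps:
Y = 78 (Y = 90 + (-15 + 3) = 90 - 12 = 78)
P(v) = 2*v/(222 + v) (P(v) = (2*v)/(222 + v) = 2*v/(222 + v))
P(-(-60)/l) - Y = 2*(-(-60)/(-4))/(222 - (-60)/(-4)) - 1*78 = 2*(-(-60)*(-1)/4)/(222 - (-60)*(-1)/4) - 78 = 2*(-15*1)/(222 - 15*1) - 78 = 2*(-15)/(222 - 15) - 78 = 2*(-15)/207 - 78 = 2*(-15)*(1/207) - 78 = -10/69 - 78 = -5392/69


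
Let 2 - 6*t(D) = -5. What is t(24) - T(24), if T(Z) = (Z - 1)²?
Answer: -3167/6 ≈ -527.83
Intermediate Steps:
t(D) = 7/6 (t(D) = ⅓ - ⅙*(-5) = ⅓ + ⅚ = 7/6)
T(Z) = (-1 + Z)²
t(24) - T(24) = 7/6 - (-1 + 24)² = 7/6 - 1*23² = 7/6 - 1*529 = 7/6 - 529 = -3167/6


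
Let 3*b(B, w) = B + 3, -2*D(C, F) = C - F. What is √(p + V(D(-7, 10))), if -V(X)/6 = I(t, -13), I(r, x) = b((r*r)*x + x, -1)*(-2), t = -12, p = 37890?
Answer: √30362 ≈ 174.25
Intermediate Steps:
D(C, F) = F/2 - C/2 (D(C, F) = -(C - F)/2 = F/2 - C/2)
b(B, w) = 1 + B/3 (b(B, w) = (B + 3)/3 = (3 + B)/3 = 1 + B/3)
I(r, x) = -2 - 2*x/3 - 2*x*r²/3 (I(r, x) = (1 + ((r*r)*x + x)/3)*(-2) = (1 + (r²*x + x)/3)*(-2) = (1 + (x*r² + x)/3)*(-2) = (1 + (x + x*r²)/3)*(-2) = (1 + (x/3 + x*r²/3))*(-2) = (1 + x/3 + x*r²/3)*(-2) = -2 - 2*x/3 - 2*x*r²/3)
V(X) = -7528 (V(X) = -6*(-2 - ⅔*(-13)*(1 + (-12)²)) = -6*(-2 - ⅔*(-13)*(1 + 144)) = -6*(-2 - ⅔*(-13)*145) = -6*(-2 + 3770/3) = -6*3764/3 = -7528)
√(p + V(D(-7, 10))) = √(37890 - 7528) = √30362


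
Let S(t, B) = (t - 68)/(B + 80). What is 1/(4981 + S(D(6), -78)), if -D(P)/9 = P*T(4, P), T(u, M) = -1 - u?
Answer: 1/5082 ≈ 0.00019677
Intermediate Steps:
D(P) = 45*P (D(P) = -9*P*(-1 - 1*4) = -9*P*(-1 - 4) = -9*P*(-5) = -(-45)*P = 45*P)
S(t, B) = (-68 + t)/(80 + B)
1/(4981 + S(D(6), -78)) = 1/(4981 + (-68 + 45*6)/(80 - 78)) = 1/(4981 + (-68 + 270)/2) = 1/(4981 + (½)*202) = 1/(4981 + 101) = 1/5082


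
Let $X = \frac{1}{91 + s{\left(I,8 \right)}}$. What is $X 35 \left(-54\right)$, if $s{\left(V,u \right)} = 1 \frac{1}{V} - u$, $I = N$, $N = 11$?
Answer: $- \frac{10395}{457} \approx -22.746$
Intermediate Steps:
$I = 11$
$s{\left(V,u \right)} = \frac{1}{V} - u$
$X = \frac{11}{914}$ ($X = \frac{1}{91 + \left(\frac{1}{11} - 8\right)} = \frac{1}{91 - \frac{87}{11}} = \frac{1}{\frac{914}{11}} = \frac{11}{914} \approx 0.012035$)
$X 35 \left(-54\right) = \frac{11}{914} \cdot 35 \left(-54\right) = \frac{385}{914} \left(-54\right) = - \frac{10395}{457}$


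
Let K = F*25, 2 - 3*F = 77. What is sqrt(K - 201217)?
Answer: I*sqrt(201842) ≈ 449.27*I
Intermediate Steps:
F = -25 (F = 2/3 - 1/3*77 = 2/3 - 77/3 = -25)
K = -625 (K = -25*25 = -625)
sqrt(K - 201217) = sqrt(-625 - 201217) = sqrt(-201842) = I*sqrt(201842)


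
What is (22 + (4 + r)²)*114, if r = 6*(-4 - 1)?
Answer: 79572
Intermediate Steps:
r = -30 (r = 6*(-5) = -30)
(22 + (4 + r)²)*114 = (22 + (4 - 30)²)*114 = (22 + (-26)²)*114 = (22 + 676)*114 = 698*114 = 79572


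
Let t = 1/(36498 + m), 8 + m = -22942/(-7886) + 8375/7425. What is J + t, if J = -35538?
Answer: -1518791363616045/42737108582 ≈ -35538.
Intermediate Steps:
m = -4640776/1171071 (m = -8 + (-22942/(-7886) + 8375/7425) = -8 + (-22942*(-1/7886) + 8375*(1/7425)) = -8 + (11471/3943 + 335/297) = -8 + 4727792/1171071 = -4640776/1171071 ≈ -3.9628)
t = 1171071/42737108582 (t = 1/(36498 - 4640776/1171071) = 1/(42737108582/1171071) = 1171071/42737108582 ≈ 2.7402e-5)
J + t = -35538 + 1171071/42737108582 = -1518791363616045/42737108582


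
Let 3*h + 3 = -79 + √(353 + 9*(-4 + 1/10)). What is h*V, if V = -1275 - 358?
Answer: 133906/3 - 27761*√110/30 ≈ 34930.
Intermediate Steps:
V = -1633
h = -82/3 + 17*√110/30 (h = -1 + (-79 + √(353 + 9*(-4 + 1/10)))/3 = -1 + (-79 + √(353 + 9*(-4 + ⅒)))/3 = -1 + (-79 + √(353 + 9*(-39/10)))/3 = -1 + (-79 + √(353 - 351/10))/3 = -1 + (-79 + √(3179/10))/3 = -1 + (-79 + 17*√110/10)/3 = -1 + (-79/3 + 17*√110/30) = -82/3 + 17*√110/30 ≈ -21.390)
h*V = (-82/3 + 17*√110/30)*(-1633) = 133906/3 - 27761*√110/30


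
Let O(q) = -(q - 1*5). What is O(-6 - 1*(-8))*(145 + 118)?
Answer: 789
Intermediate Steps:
O(q) = 5 - q (O(q) = -(q - 5) = -(-5 + q) = 5 - q)
O(-6 - 1*(-8))*(145 + 118) = (5 - (-6 - 1*(-8)))*(145 + 118) = (5 - (-6 + 8))*263 = (5 - 1*2)*263 = (5 - 2)*263 = 3*263 = 789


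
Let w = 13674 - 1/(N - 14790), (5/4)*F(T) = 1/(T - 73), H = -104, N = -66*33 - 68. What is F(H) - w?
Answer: -206161052669/15076860 ≈ -13674.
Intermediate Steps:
N = -2246 (N = -2178 - 68 = -2246)
F(T) = 4/(5*(-73 + T)) (F(T) = 4/(5*(T - 73)) = 4/(5*(-73 + T)))
w = 232950265/17036 (w = 13674 - 1/(-2246 - 14790) = 13674 - 1/(-17036) = 13674 - 1*(-1/17036) = 13674 + 1/17036 = 232950265/17036 ≈ 13674.)
F(H) - w = 4/(5*(-73 - 104)) - 1*232950265/17036 = (⅘)/(-177) - 232950265/17036 = (⅘)*(-1/177) - 232950265/17036 = -4/885 - 232950265/17036 = -206161052669/15076860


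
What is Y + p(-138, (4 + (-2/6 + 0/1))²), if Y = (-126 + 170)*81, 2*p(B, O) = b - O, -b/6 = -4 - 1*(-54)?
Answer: 61331/18 ≈ 3407.3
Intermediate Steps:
b = -300 (b = -6*(-4 - 1*(-54)) = -6*(-4 + 54) = -6*50 = -300)
p(B, O) = -150 - O/2 (p(B, O) = (-300 - O)/2 = -150 - O/2)
Y = 3564 (Y = 44*81 = 3564)
Y + p(-138, (4 + (-2/6 + 0/1))²) = 3564 + (-150 - (4 + (-2/6 + 0/1))²/2) = 3564 + (-150 - (4 + (-2*⅙ + 0*1))²/2) = 3564 + (-150 - (4 + (-⅓ + 0))²/2) = 3564 + (-150 - (4 - ⅓)²/2) = 3564 + (-150 - (11/3)²/2) = 3564 + (-150 - ½*121/9) = 3564 + (-150 - 121/18) = 3564 - 2821/18 = 61331/18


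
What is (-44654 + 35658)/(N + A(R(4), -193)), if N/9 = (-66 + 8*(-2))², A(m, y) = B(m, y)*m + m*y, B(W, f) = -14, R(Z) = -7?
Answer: -8996/61965 ≈ -0.14518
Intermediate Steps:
A(m, y) = -14*m + m*y
N = 60516 (N = 9*(-66 + 8*(-2))² = 9*(-66 - 16)² = 9*(-82)² = 9*6724 = 60516)
(-44654 + 35658)/(N + A(R(4), -193)) = (-44654 + 35658)/(60516 - 7*(-14 - 193)) = -8996/(60516 - 7*(-207)) = -8996/(60516 + 1449) = -8996/61965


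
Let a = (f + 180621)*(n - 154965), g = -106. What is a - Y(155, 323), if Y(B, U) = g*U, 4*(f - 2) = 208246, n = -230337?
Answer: -89653768981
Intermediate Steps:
f = 104127/2 (f = 2 + (¼)*208246 = 2 + 104123/2 = 104127/2 ≈ 52064.)
Y(B, U) = -106*U
a = -89653803219 (a = (104127/2 + 180621)*(-230337 - 154965) = (465369/2)*(-385302) = -89653803219)
a - Y(155, 323) = -89653803219 - (-106)*323 = -89653803219 - 1*(-34238) = -89653803219 + 34238 = -89653768981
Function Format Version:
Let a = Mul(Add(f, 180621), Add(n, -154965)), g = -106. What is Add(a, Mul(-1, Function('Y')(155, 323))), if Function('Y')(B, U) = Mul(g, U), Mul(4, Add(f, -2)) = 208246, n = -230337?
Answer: -89653768981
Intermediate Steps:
f = Rational(104127, 2) (f = Add(2, Mul(Rational(1, 4), 208246)) = Add(2, Rational(104123, 2)) = Rational(104127, 2) ≈ 52064.)
Function('Y')(B, U) = Mul(-106, U)
a = -89653803219 (a = Mul(Add(Rational(104127, 2), 180621), Add(-230337, -154965)) = Mul(Rational(465369, 2), -385302) = -89653803219)
Add(a, Mul(-1, Function('Y')(155, 323))) = Add(-89653803219, Mul(-1, Mul(-106, 323))) = Add(-89653803219, Mul(-1, -34238)) = Add(-89653803219, 34238) = -89653768981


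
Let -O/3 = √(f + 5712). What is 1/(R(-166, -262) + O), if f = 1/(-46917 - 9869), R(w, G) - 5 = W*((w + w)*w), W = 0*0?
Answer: -283930/2917835029 - 3*√18419199577966/2917835029 ≈ -0.0045099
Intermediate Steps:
W = 0
R(w, G) = 5 (R(w, G) = 5 + 0*((w + w)*w) = 5 + 0*((2*w)*w) = 5 + 0*(2*w²) = 5 + 0 = 5)
f = -1/56786 (f = 1/(-56786) = -1/56786 ≈ -1.7610e-5)
O = -3*√18419199577966/56786 (O = -3*√(-1/56786 + 5712) = -3*√18419199577966/56786 ≈ -226.73)
1/(R(-166, -262) + O) = 1/(5 - 3*√18419199577966/56786)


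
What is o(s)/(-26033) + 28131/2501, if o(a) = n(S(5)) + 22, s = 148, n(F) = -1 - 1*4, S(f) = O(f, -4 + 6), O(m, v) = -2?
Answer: 732291806/65108533 ≈ 11.247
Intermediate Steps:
S(f) = -2
n(F) = -5 (n(F) = -1 - 4 = -5)
o(a) = 17 (o(a) = -5 + 22 = 17)
o(s)/(-26033) + 28131/2501 = 17/(-26033) + 28131/2501 = 17*(-1/26033) + 28131*(1/2501) = -17/26033 + 28131/2501 = 732291806/65108533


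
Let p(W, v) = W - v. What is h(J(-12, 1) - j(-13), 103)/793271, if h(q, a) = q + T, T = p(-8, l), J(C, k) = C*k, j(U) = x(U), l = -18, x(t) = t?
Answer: 11/793271 ≈ 1.3867e-5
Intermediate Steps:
j(U) = U
T = 10 (T = -8 - 1*(-18) = -8 + 18 = 10)
h(q, a) = 10 + q (h(q, a) = q + 10 = 10 + q)
h(J(-12, 1) - j(-13), 103)/793271 = (10 + (-12*1 - 1*(-13)))/793271 = (10 + (-12 + 13))*(1/793271) = (10 + 1)*(1/793271) = 11*(1/793271) = 11/793271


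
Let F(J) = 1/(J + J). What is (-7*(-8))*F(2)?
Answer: 14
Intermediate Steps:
F(J) = 1/(2*J)
(-7*(-8))*F(2) = (-7*(-8))*((1/2)/2) = 56*((1/2)*(1/2)) = 56*(1/4) = 14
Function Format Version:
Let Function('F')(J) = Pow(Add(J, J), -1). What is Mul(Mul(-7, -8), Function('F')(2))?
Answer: 14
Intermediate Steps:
Function('F')(J) = Mul(Rational(1, 2), Pow(J, -1)) (Function('F')(J) = Pow(Mul(2, J), -1) = Mul(Rational(1, 2), Pow(J, -1)))
Mul(Mul(-7, -8), Function('F')(2)) = Mul(Mul(-7, -8), Mul(Rational(1, 2), Pow(2, -1))) = Mul(56, Mul(Rational(1, 2), Rational(1, 2))) = Mul(56, Rational(1, 4)) = 14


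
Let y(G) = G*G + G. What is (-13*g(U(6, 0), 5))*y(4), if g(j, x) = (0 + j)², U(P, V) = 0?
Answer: 0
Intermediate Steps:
y(G) = G + G² (y(G) = G² + G = G + G²)
g(j, x) = j²
(-13*g(U(6, 0), 5))*y(4) = (-13*0²)*(4*(1 + 4)) = (-13*0)*(4*5) = 0*20 = 0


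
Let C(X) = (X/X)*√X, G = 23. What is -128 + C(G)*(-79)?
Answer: -128 - 79*√23 ≈ -506.87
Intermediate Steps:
C(X) = √X (C(X) = 1*√X = √X)
-128 + C(G)*(-79) = -128 + √23*(-79) = -128 - 79*√23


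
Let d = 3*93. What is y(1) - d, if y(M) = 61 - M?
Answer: -219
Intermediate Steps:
d = 279
y(1) - d = (61 - 1*1) - 1*279 = (61 - 1) - 279 = 60 - 279 = -219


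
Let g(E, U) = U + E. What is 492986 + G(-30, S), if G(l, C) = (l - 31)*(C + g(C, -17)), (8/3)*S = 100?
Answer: 489448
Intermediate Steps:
S = 75/2 (S = (3/8)*100 = 75/2 ≈ 37.500)
g(E, U) = E + U
G(l, C) = (-31 + l)*(-17 + 2*C) (G(l, C) = (l - 31)*(C + (C - 17)) = (-31 + l)*(C + (-17 + C)) = (-31 + l)*(-17 + 2*C))
492986 + G(-30, S) = 492986 + (527 - 62*75/2 + (75/2)*(-30) - 30*(-17 + 75/2)) = 492986 + (527 - 2325 - 1125 - 30*41/2) = 492986 + (527 - 2325 - 1125 - 615) = 492986 - 3538 = 489448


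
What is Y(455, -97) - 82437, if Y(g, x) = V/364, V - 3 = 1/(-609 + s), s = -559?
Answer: -35048251921/425152 ≈ -82437.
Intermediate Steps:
V = 3503/1168 (V = 3 + 1/(-609 - 559) = 3 + 1/(-1168) = 3 - 1/1168 = 3503/1168 ≈ 2.9991)
Y(g, x) = 3503/425152 (Y(g, x) = (3503/1168)/364 = (3503/1168)*(1/364) = 3503/425152)
Y(455, -97) - 82437 = 3503/425152 - 82437 = -35048251921/425152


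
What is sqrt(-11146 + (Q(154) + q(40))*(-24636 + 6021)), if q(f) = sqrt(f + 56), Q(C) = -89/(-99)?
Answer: sqrt(-30362079 - 81086940*sqrt(6))/33 ≈ 458.55*I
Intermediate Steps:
Q(C) = 89/99 (Q(C) = -89*(-1/99) = 89/99)
q(f) = sqrt(56 + f)
sqrt(-11146 + (Q(154) + q(40))*(-24636 + 6021)) = sqrt(-11146 + (89/99 + sqrt(56 + 40))*(-24636 + 6021)) = sqrt(-11146 + (89/99 + sqrt(96))*(-18615)) = sqrt(-11146 + (89/99 + 4*sqrt(6))*(-18615)) = sqrt(-11146 + (-552245/33 - 74460*sqrt(6))) = sqrt(-920063/33 - 74460*sqrt(6))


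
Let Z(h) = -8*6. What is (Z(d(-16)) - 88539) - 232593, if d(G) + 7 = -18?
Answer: -321180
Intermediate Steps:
d(G) = -25 (d(G) = -7 - 18 = -25)
Z(h) = -48
(Z(d(-16)) - 88539) - 232593 = (-48 - 88539) - 232593 = -88587 - 232593 = -321180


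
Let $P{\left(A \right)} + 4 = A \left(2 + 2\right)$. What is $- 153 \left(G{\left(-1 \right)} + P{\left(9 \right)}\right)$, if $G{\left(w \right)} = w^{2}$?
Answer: $-5049$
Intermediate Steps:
$P{\left(A \right)} = -4 + 4 A$ ($P{\left(A \right)} = -4 + A \left(2 + 2\right) = -4 + A 4 = -4 + 4 A$)
$- 153 \left(G{\left(-1 \right)} + P{\left(9 \right)}\right) = - 153 \left(\left(-1\right)^{2} + \left(-4 + 4 \cdot 9\right)\right) = - 153 \left(1 + \left(-4 + 36\right)\right) = - 153 \left(1 + 32\right) = \left(-153\right) 33 = -5049$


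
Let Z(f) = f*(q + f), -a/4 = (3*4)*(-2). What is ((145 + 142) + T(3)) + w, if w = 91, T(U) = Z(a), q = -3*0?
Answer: 9594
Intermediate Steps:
q = 0
a = 96 (a = -4*3*4*(-2) = -48*(-2) = -4*(-24) = 96)
Z(f) = f² (Z(f) = f*(0 + f) = f*f = f²)
T(U) = 9216 (T(U) = 96² = 9216)
((145 + 142) + T(3)) + w = ((145 + 142) + 9216) + 91 = (287 + 9216) + 91 = 9503 + 91 = 9594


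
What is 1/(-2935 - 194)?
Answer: -1/3129 ≈ -0.00031959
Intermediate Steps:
1/(-2935 - 194) = 1/(-3129) = -1/3129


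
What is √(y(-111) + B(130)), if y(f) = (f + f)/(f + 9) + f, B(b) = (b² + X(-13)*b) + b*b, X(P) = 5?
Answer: 10*√99246/17 ≈ 185.31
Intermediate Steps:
B(b) = 2*b² + 5*b (B(b) = (b² + 5*b) + b*b = (b² + 5*b) + b² = 2*b² + 5*b)
y(f) = f + 2*f/(9 + f) (y(f) = (2*f)/(9 + f) + f = 2*f/(9 + f) + f = f + 2*f/(9 + f))
√(y(-111) + B(130)) = √(-111*(11 - 111)/(9 - 111) + 130*(5 + 2*130)) = √(-111*(-100)/(-102) + 130*(5 + 260)) = √(-111*(-1/102)*(-100) + 130*265) = √(-1850/17 + 34450) = √(583800/17) = 10*√99246/17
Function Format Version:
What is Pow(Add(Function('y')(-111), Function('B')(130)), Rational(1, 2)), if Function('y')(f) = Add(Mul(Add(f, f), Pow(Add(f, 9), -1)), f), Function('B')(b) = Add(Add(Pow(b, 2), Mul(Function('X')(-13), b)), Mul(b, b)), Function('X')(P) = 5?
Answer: Mul(Rational(10, 17), Pow(99246, Rational(1, 2))) ≈ 185.31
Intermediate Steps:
Function('B')(b) = Add(Mul(2, Pow(b, 2)), Mul(5, b)) (Function('B')(b) = Add(Add(Pow(b, 2), Mul(5, b)), Mul(b, b)) = Add(Add(Pow(b, 2), Mul(5, b)), Pow(b, 2)) = Add(Mul(2, Pow(b, 2)), Mul(5, b)))
Function('y')(f) = Add(f, Mul(2, f, Pow(Add(9, f), -1))) (Function('y')(f) = Add(Mul(Mul(2, f), Pow(Add(9, f), -1)), f) = Add(Mul(2, f, Pow(Add(9, f), -1)), f) = Add(f, Mul(2, f, Pow(Add(9, f), -1))))
Pow(Add(Function('y')(-111), Function('B')(130)), Rational(1, 2)) = Pow(Add(Mul(-111, Pow(Add(9, -111), -1), Add(11, -111)), Mul(130, Add(5, Mul(2, 130)))), Rational(1, 2)) = Pow(Add(Mul(-111, Pow(-102, -1), -100), Mul(130, Add(5, 260))), Rational(1, 2)) = Pow(Add(Mul(-111, Rational(-1, 102), -100), Mul(130, 265)), Rational(1, 2)) = Pow(Add(Rational(-1850, 17), 34450), Rational(1, 2)) = Pow(Rational(583800, 17), Rational(1, 2)) = Mul(Rational(10, 17), Pow(99246, Rational(1, 2)))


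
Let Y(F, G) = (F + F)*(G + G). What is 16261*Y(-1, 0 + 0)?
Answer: 0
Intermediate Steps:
Y(F, G) = 4*F*G (Y(F, G) = (2*F)*(2*G) = 4*F*G)
16261*Y(-1, 0 + 0) = 16261*(4*(-1)*(0 + 0)) = 16261*(4*(-1)*0) = 16261*0 = 0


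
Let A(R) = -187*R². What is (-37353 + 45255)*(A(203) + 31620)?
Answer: -60643606626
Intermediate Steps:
(-37353 + 45255)*(A(203) + 31620) = (-37353 + 45255)*(-187*203² + 31620) = 7902*(-187*41209 + 31620) = 7902*(-7706083 + 31620) = 7902*(-7674463) = -60643606626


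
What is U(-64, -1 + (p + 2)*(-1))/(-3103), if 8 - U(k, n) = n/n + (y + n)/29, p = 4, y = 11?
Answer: -199/89987 ≈ -0.0022114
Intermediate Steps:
U(k, n) = 192/29 - n/29 (U(k, n) = 8 - (n/n + (11 + n)/29) = 8 - (1 + (11 + n)*(1/29)) = 8 - (1 + (11/29 + n/29)) = 8 - (40/29 + n/29) = 8 + (-40/29 - n/29) = 192/29 - n/29)
U(-64, -1 + (p + 2)*(-1))/(-3103) = (192/29 - (-1 + (4 + 2)*(-1))/29)/(-3103) = (192/29 - (-1 + 6*(-1))/29)*(-1/3103) = (192/29 - (-1 - 6)/29)*(-1/3103) = (192/29 - 1/29*(-7))*(-1/3103) = (192/29 + 7/29)*(-1/3103) = (199/29)*(-1/3103) = -199/89987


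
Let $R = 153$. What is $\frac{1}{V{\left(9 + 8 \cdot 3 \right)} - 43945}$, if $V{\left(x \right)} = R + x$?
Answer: $- \frac{1}{43759} \approx -2.2852 \cdot 10^{-5}$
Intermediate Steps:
$V{\left(x \right)} = 153 + x$
$\frac{1}{V{\left(9 + 8 \cdot 3 \right)} - 43945} = \frac{1}{\left(153 + \left(9 + 8 \cdot 3\right)\right) - 43945} = \frac{1}{\left(153 + \left(9 + 24\right)\right) - 43945} = \frac{1}{\left(153 + 33\right) - 43945} = \frac{1}{186 - 43945} = \frac{1}{-43759} = - \frac{1}{43759}$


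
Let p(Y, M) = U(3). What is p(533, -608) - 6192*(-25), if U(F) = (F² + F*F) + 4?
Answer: 154822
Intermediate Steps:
U(F) = 4 + 2*F² (U(F) = (F² + F²) + 4 = 2*F² + 4 = 4 + 2*F²)
p(Y, M) = 22 (p(Y, M) = 4 + 2*3² = 4 + 2*9 = 4 + 18 = 22)
p(533, -608) - 6192*(-25) = 22 - 6192*(-25) = 22 + 154800 = 154822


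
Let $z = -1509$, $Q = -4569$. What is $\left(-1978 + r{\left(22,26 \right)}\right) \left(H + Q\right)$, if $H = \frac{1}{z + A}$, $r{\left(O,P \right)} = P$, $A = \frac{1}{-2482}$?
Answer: $\frac{547598603936}{61399} \approx 8.9187 \cdot 10^{6}$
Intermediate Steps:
$A = - \frac{1}{2482} \approx -0.0004029$
$H = - \frac{2482}{3745339}$ ($H = \frac{1}{-1509 - \frac{1}{2482}} = \frac{1}{- \frac{3745339}{2482}} = - \frac{2482}{3745339} \approx -0.00066269$)
$\left(-1978 + r{\left(22,26 \right)}\right) \left(H + Q\right) = \left(-1978 + 26\right) \left(- \frac{2482}{3745339} - 4569\right) = \left(-1952\right) \left(- \frac{17112456373}{3745339}\right) = \frac{547598603936}{61399}$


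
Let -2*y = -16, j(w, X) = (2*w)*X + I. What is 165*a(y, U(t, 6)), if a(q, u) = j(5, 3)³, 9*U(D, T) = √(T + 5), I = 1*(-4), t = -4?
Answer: 2900040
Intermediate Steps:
I = -4
j(w, X) = -4 + 2*X*w (j(w, X) = (2*w)*X - 4 = 2*X*w - 4 = -4 + 2*X*w)
y = 8 (y = -½*(-16) = 8)
U(D, T) = √(5 + T)/9 (U(D, T) = √(T + 5)/9 = √(5 + T)/9)
a(q, u) = 17576 (a(q, u) = (-4 + 2*3*5)³ = (-4 + 30)³ = 26³ = 17576)
165*a(y, U(t, 6)) = 165*17576 = 2900040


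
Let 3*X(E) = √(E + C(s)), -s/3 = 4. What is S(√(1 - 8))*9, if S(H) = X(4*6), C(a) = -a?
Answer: 18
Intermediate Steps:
s = -12 (s = -3*4 = -12)
X(E) = √(12 + E)/3 (X(E) = √(E - 1*(-12))/3 = √(E + 12)/3 = √(12 + E)/3)
S(H) = 2 (S(H) = √(12 + 4*6)/3 = √(12 + 24)/3 = √36/3 = (⅓)*6 = 2)
S(√(1 - 8))*9 = 2*9 = 18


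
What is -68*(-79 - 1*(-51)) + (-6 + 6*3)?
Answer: 1916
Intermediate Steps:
-68*(-79 - 1*(-51)) + (-6 + 6*3) = -68*(-79 + 51) + (-6 + 18) = -68*(-28) + 12 = 1904 + 12 = 1916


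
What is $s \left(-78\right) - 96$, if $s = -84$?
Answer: $6456$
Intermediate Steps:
$s \left(-78\right) - 96 = \left(-84\right) \left(-78\right) - 96 = 6552 - 96 = 6456$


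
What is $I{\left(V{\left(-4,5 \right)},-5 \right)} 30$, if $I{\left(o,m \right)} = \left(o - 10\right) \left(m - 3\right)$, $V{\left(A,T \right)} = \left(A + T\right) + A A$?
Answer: $-1680$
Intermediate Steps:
$V{\left(A,T \right)} = A + T + A^{2}$ ($V{\left(A,T \right)} = \left(A + T\right) + A^{2} = A + T + A^{2}$)
$I{\left(o,m \right)} = \left(-10 + o\right) \left(-3 + m\right)$
$I{\left(V{\left(-4,5 \right)},-5 \right)} 30 = \left(30 - -50 - 3 \left(-4 + 5 + \left(-4\right)^{2}\right) - 5 \left(-4 + 5 + \left(-4\right)^{2}\right)\right) 30 = \left(30 + 50 - 3 \left(-4 + 5 + 16\right) - 5 \left(-4 + 5 + 16\right)\right) 30 = \left(30 + 50 - 51 - 85\right) 30 = \left(-56\right) 30 = -1680$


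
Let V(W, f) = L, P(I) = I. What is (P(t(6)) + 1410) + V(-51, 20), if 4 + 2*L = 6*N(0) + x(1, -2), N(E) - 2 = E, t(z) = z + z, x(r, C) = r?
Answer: 2853/2 ≈ 1426.5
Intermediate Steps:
t(z) = 2*z
N(E) = 2 + E
L = 9/2 (L = -2 + (6*(2 + 0) + 1)/2 = -2 + (6*2 + 1)/2 = -2 + (12 + 1)/2 = -2 + (½)*13 = -2 + 13/2 = 9/2 ≈ 4.5000)
V(W, f) = 9/2
(P(t(6)) + 1410) + V(-51, 20) = (2*6 + 1410) + 9/2 = (12 + 1410) + 9/2 = 1422 + 9/2 = 2853/2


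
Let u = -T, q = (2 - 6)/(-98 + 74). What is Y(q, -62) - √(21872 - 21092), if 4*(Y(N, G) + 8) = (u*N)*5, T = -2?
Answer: -91/12 - 2*√195 ≈ -35.512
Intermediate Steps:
q = ⅙ (q = -4/(-24) = -4*(-1/24) = ⅙ ≈ 0.16667)
u = 2 (u = -1*(-2) = 2)
Y(N, G) = -8 + 5*N/2 (Y(N, G) = -8 + ((2*N)*5)/4 = -8 + (10*N)/4 = -8 + 5*N/2)
Y(q, -62) - √(21872 - 21092) = (-8 + (5/2)*(⅙)) - √(21872 - 21092) = (-8 + 5/12) - √780 = -91/12 - 2*√195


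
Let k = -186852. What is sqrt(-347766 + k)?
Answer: 3*I*sqrt(59402) ≈ 731.18*I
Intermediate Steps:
sqrt(-347766 + k) = sqrt(-347766 - 186852) = sqrt(-534618) = 3*I*sqrt(59402)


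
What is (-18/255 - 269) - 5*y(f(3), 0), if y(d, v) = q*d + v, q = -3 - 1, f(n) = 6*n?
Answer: 7729/85 ≈ 90.929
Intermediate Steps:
q = -4
y(d, v) = v - 4*d (y(d, v) = -4*d + v = v - 4*d)
(-18/255 - 269) - 5*y(f(3), 0) = (-18/255 - 269) - 5*(0 - 24*3) = (-18*1/255 - 269) - 5*(0 - 4*18) = (-6/85 - 269) - 5*(0 - 72) = -22871/85 - 5*(-72) = -22871/85 + 360 = 7729/85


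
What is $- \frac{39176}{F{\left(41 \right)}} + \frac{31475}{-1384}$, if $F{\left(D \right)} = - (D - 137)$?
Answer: $- \frac{1788787}{4152} \approx -430.83$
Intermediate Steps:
$F{\left(D \right)} = 137 - D$ ($F{\left(D \right)} = - (-137 + D) = 137 - D$)
$- \frac{39176}{F{\left(41 \right)}} + \frac{31475}{-1384} = - \frac{39176}{137 - 41} + \frac{31475}{-1384} = - \frac{39176}{137 - 41} + 31475 \left(- \frac{1}{1384}\right) = - \frac{39176}{96} - \frac{31475}{1384} = \left(-39176\right) \frac{1}{96} - \frac{31475}{1384} = - \frac{4897}{12} - \frac{31475}{1384} = - \frac{1788787}{4152}$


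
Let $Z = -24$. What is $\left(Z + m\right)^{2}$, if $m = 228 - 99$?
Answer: $11025$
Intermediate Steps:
$m = 129$
$\left(Z + m\right)^{2} = \left(-24 + 129\right)^{2} = 105^{2} = 11025$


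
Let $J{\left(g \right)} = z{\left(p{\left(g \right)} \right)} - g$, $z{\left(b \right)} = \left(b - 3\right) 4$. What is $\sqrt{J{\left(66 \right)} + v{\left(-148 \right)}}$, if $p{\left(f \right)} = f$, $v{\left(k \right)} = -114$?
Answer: $6 \sqrt{2} \approx 8.4853$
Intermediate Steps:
$z{\left(b \right)} = -12 + 4 b$ ($z{\left(b \right)} = \left(-3 + b\right) 4 = -12 + 4 b$)
$J{\left(g \right)} = -12 + 3 g$ ($J{\left(g \right)} = \left(-12 + 4 g\right) - g = -12 + 3 g$)
$\sqrt{J{\left(66 \right)} + v{\left(-148 \right)}} = \sqrt{\left(-12 + 3 \cdot 66\right) - 114} = \sqrt{\left(-12 + 198\right) - 114} = \sqrt{186 - 114} = \sqrt{72} = 6 \sqrt{2}$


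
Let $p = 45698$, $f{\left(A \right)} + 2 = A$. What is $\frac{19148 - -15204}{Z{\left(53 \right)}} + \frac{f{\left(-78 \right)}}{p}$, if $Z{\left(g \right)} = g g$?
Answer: $\frac{784796488}{64182841} \approx 12.228$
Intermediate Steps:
$f{\left(A \right)} = -2 + A$
$Z{\left(g \right)} = g^{2}$
$\frac{19148 - -15204}{Z{\left(53 \right)}} + \frac{f{\left(-78 \right)}}{p} = \frac{19148 - -15204}{53^{2}} + \frac{-2 - 78}{45698} = \frac{19148 + 15204}{2809} - \frac{40}{22849} = 34352 \cdot \frac{1}{2809} - \frac{40}{22849} = \frac{34352}{2809} - \frac{40}{22849} = \frac{784796488}{64182841}$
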